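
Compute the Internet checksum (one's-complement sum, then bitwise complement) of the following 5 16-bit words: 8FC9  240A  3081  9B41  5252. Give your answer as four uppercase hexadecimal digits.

2E17

One's-complement addition (fold any carry out of bit 15 back into bit 0):
  0x8FC9 + 0x240A = 0x0B3D3
  0xB3D3 + 0x3081 = 0x0E454
  0xE454 + 0x9B41 = 0x17F95 → wrap carry → 0x7F96
  0x7F96 + 0x5252 = 0x0D1E8
One's-complement sum = 0xD1E8.
Checksum = ~0xD1E8 & 0xFFFF = 0x2E17.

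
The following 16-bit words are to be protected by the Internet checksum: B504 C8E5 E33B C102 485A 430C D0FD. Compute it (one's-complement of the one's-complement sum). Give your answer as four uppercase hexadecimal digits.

One's-complement addition (fold any carry out of bit 15 back into bit 0):
  0xB504 + 0xC8E5 = 0x17DE9 → wrap carry → 0x7DEA
  0x7DEA + 0xE33B = 0x16125 → wrap carry → 0x6126
  0x6126 + 0xC102 = 0x12228 → wrap carry → 0x2229
  0x2229 + 0x485A = 0x06A83
  0x6A83 + 0x430C = 0x0AD8F
  0xAD8F + 0xD0FD = 0x17E8C → wrap carry → 0x7E8D
One's-complement sum = 0x7E8D.
Checksum = ~0x7E8D & 0xFFFF = 0x8172.

8172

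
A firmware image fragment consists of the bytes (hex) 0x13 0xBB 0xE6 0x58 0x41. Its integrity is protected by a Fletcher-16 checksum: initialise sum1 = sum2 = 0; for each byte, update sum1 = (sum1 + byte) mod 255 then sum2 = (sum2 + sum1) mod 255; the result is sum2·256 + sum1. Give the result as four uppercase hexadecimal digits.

F44F

Running sums (mod 255):
  after byte 0 (0x13): sum1=19, sum2=19
  after byte 1 (0xBB): sum1=206, sum2=225
  after byte 2 (0xE6): sum1=181, sum2=151
  after byte 3 (0x58): sum1=14, sum2=165
  after byte 4 (0x41): sum1=79, sum2=244
Checksum = sum2·256 + sum1 = 244·256 + 79 = 62543 = 0xF44F.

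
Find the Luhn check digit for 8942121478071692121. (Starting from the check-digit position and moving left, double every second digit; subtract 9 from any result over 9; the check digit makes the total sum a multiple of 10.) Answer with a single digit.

Partial digits right→left: 1 2 1 2 9 6 1 7 0 8 7 4 1 2 1 2 4 9 8
Double every second digit counting from the check-digit position (so the 1st, 3rd, 5th, ... of the partial from the right).
  doubled (with −9 where >9): 2 2 9 2 0 5 2 2 8 7 → sum 39
  kept as-is: 2 2 6 7 8 4 2 2 9 → sum 42
Total = 39 + 42 = 81.
Check digit = (10 − (81 mod 10)) mod 10 = 9.

9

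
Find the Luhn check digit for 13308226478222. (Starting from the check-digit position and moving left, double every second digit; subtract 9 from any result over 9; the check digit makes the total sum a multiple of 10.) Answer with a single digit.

Partial digits right→left: 2 2 2 8 7 4 6 2 2 8 0 3 3 1
Double every second digit counting from the check-digit position (so the 1st, 3rd, 5th, ... of the partial from the right).
  doubled (with −9 where >9): 4 4 5 3 4 0 6 → sum 26
  kept as-is: 2 8 4 2 8 3 1 → sum 28
Total = 26 + 28 = 54.
Check digit = (10 − (54 mod 10)) mod 10 = 6.

6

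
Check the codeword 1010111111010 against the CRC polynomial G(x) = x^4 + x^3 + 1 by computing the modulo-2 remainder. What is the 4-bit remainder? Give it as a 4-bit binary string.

0111

Modulo-2 division of 1010111111010 by 11001:
  pos 0: 10101 XOR 11001 = 01100
  pos 1: 11001 XOR 11001 = 00000
  pos 6: 11110 XOR 11001 = 00111
  pos 8: 11110 XOR 11001 = 00111
Remainder = 0111 (nonzero — an error is detected).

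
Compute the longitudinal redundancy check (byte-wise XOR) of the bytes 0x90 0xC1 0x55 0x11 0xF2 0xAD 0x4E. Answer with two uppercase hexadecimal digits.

XOR the bytes together:
  start with 0x90
  0x90 ⊕ 0xC1 = 0x51
  0x51 ⊕ 0x55 = 0x04
  0x04 ⊕ 0x11 = 0x15
  0x15 ⊕ 0xF2 = 0xE7
  0xE7 ⊕ 0xAD = 0x4A
  0x4A ⊕ 0x4E = 0x04

04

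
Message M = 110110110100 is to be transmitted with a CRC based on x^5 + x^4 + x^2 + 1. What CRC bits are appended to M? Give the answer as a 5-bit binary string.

00111

Append 5 zeros: 11011011010000000. Divide by 110101 (XOR where the leading bit is 1):
  pos 0: 110110 XOR 110101 = 000011
  pos 4: 111101 XOR 110101 = 001000
  pos 6: 100000 XOR 110101 = 010101
  pos 7: 101010 XOR 110101 = 011111
  pos 8: 111110 XOR 110101 = 001011
  pos 10: 101100 XOR 110101 = 011001
  pos 11: 110010 XOR 110101 = 000111
Remainder (last 5 bits) = 00111. This is the CRC / FCS.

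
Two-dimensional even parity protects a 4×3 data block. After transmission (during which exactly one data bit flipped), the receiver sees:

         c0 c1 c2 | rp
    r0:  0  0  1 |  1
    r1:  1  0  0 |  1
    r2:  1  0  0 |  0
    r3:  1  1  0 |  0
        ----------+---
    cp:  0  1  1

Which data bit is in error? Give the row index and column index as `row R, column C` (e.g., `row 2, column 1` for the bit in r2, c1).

row 2, column 0

Recompute each row's even parity and compare to rp:
  r0: data parity 1, sent rp 1 → ok
  r1: data parity 1, sent rp 1 → ok
  r2: data parity 1, sent rp 0 → mismatch
  r3: data parity 0, sent rp 0 → ok
Recompute each column's even parity and compare to cp:
  c0: data parity 1, sent cp 0 → mismatch
  c1: data parity 1, sent cp 1 → ok
  c2: data parity 1, sent cp 1 → ok
Exactly one row (r2) and one column (c0) fail → the flipped bit is at their intersection.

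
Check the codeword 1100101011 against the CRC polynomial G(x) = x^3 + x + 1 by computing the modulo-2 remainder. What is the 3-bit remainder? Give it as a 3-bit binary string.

Modulo-2 division of 1100101011 by 1011:
  pos 0: 1100 XOR 1011 = 0111
  pos 1: 1111 XOR 1011 = 0100
  pos 2: 1000 XOR 1011 = 0011
  pos 4: 1110 XOR 1011 = 0101
  pos 5: 1011 XOR 1011 = 0000
Remainder = 001 (nonzero — an error is detected).

001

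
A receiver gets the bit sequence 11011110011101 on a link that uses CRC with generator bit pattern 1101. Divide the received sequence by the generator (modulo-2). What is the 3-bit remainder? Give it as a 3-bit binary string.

000

Modulo-2 division of 11011110011101 by 1101:
  pos 0: 1101 XOR 1101 = 0000
  pos 4: 1110 XOR 1101 = 0011
  pos 6: 1101 XOR 1101 = 0000
  pos 10: 1101 XOR 1101 = 0000
Remainder = 000 (zero — the frame passes the CRC check).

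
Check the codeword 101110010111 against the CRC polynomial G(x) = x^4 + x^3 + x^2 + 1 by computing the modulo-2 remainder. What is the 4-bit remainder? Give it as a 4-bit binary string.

0000

Modulo-2 division of 101110010111 by 11101:
  pos 0: 10111 XOR 11101 = 01010
  pos 1: 10100 XOR 11101 = 01001
  pos 2: 10010 XOR 11101 = 01111
  pos 3: 11111 XOR 11101 = 00010
  pos 6: 10011 XOR 11101 = 01110
  pos 7: 11101 XOR 11101 = 00000
Remainder = 0000 (zero — the frame passes the CRC check).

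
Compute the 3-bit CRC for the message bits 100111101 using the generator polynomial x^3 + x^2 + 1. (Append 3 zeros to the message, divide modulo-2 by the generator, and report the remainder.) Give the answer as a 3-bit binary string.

100

Append 3 zeros: 100111101000. Divide by 1101 (XOR where the leading bit is 1):
  pos 0: 1001 XOR 1101 = 0100
  pos 1: 1001 XOR 1101 = 0100
  pos 2: 1001 XOR 1101 = 0100
  pos 3: 1001 XOR 1101 = 0100
  pos 4: 1000 XOR 1101 = 0101
  pos 5: 1011 XOR 1101 = 0110
  pos 6: 1100 XOR 1101 = 0001
Remainder (last 3 bits) = 100. This is the CRC / FCS.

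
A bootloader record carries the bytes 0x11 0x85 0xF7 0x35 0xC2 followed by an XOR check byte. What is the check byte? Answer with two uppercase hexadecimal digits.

94

XOR the bytes together:
  start with 0x11
  0x11 ⊕ 0x85 = 0x94
  0x94 ⊕ 0xF7 = 0x63
  0x63 ⊕ 0x35 = 0x56
  0x56 ⊕ 0xC2 = 0x94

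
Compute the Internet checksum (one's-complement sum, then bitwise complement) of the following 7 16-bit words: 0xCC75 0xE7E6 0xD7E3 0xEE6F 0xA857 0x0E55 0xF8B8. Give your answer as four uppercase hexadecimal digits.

D5E9

One's-complement addition (fold any carry out of bit 15 back into bit 0):
  0xCC75 + 0xE7E6 = 0x1B45B → wrap carry → 0xB45C
  0xB45C + 0xD7E3 = 0x18C3F → wrap carry → 0x8C40
  0x8C40 + 0xEE6F = 0x17AAF → wrap carry → 0x7AB0
  0x7AB0 + 0xA857 = 0x12307 → wrap carry → 0x2308
  0x2308 + 0x0E55 = 0x0315D
  0x315D + 0xF8B8 = 0x12A15 → wrap carry → 0x2A16
One's-complement sum = 0x2A16.
Checksum = ~0x2A16 & 0xFFFF = 0xD5E9.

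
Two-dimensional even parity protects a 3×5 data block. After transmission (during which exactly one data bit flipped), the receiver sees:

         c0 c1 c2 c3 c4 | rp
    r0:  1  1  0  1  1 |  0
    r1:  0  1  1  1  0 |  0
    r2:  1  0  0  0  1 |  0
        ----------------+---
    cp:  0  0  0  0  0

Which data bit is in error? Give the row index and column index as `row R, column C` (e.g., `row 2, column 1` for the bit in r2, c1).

row 1, column 2

Recompute each row's even parity and compare to rp:
  r0: data parity 0, sent rp 0 → ok
  r1: data parity 1, sent rp 0 → mismatch
  r2: data parity 0, sent rp 0 → ok
Recompute each column's even parity and compare to cp:
  c0: data parity 0, sent cp 0 → ok
  c1: data parity 0, sent cp 0 → ok
  c2: data parity 1, sent cp 0 → mismatch
  c3: data parity 0, sent cp 0 → ok
  c4: data parity 0, sent cp 0 → ok
Exactly one row (r1) and one column (c2) fail → the flipped bit is at their intersection.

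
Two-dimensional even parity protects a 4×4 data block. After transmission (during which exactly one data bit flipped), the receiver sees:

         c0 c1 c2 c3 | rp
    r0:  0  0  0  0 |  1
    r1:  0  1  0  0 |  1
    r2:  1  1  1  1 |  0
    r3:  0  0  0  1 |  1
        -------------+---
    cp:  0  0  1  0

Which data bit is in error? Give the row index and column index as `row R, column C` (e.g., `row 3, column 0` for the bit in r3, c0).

row 0, column 0

Recompute each row's even parity and compare to rp:
  r0: data parity 0, sent rp 1 → mismatch
  r1: data parity 1, sent rp 1 → ok
  r2: data parity 0, sent rp 0 → ok
  r3: data parity 1, sent rp 1 → ok
Recompute each column's even parity and compare to cp:
  c0: data parity 1, sent cp 0 → mismatch
  c1: data parity 0, sent cp 0 → ok
  c2: data parity 1, sent cp 1 → ok
  c3: data parity 0, sent cp 0 → ok
Exactly one row (r0) and one column (c0) fail → the flipped bit is at their intersection.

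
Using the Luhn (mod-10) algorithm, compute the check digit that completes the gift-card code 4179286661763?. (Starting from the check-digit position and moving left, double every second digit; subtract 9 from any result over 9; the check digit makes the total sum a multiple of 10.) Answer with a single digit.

Partial digits right→left: 3 6 7 1 6 6 6 8 2 9 7 1 4
Double every second digit counting from the check-digit position (so the 1st, 3rd, 5th, ... of the partial from the right).
  doubled (with −9 where >9): 6 5 3 3 4 5 8 → sum 34
  kept as-is: 6 1 6 8 9 1 → sum 31
Total = 34 + 31 = 65.
Check digit = (10 − (65 mod 10)) mod 10 = 5.

5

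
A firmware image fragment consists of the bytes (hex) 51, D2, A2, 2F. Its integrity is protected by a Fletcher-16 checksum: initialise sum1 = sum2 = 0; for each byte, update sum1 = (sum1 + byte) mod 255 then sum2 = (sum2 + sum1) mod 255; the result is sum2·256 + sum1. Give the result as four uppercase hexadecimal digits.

Running sums (mod 255):
  after byte 0 (51): sum1=81, sum2=81
  after byte 1 (D2): sum1=36, sum2=117
  after byte 2 (A2): sum1=198, sum2=60
  after byte 3 (2F): sum1=245, sum2=50
Checksum = sum2·256 + sum1 = 50·256 + 245 = 13045 = 0x32F5.

32F5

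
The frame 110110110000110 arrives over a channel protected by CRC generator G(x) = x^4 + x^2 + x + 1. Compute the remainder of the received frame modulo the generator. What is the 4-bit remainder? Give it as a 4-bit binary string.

0000

Modulo-2 division of 110110110000110 by 10111:
  pos 0: 11011 XOR 10111 = 01100
  pos 1: 11000 XOR 10111 = 01111
  pos 2: 11111 XOR 10111 = 01000
  pos 3: 10001 XOR 10111 = 00110
  pos 5: 11000 XOR 10111 = 01111
  pos 6: 11110 XOR 10111 = 01001
  pos 7: 10010 XOR 10111 = 00101
  pos 9: 10111 XOR 10111 = 00000
Remainder = 0000 (zero — the frame passes the CRC check).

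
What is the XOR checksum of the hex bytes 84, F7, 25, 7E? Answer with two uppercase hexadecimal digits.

28

XOR the bytes together:
  start with 0x84
  0x84 ⊕ 0xF7 = 0x73
  0x73 ⊕ 0x25 = 0x56
  0x56 ⊕ 0x7E = 0x28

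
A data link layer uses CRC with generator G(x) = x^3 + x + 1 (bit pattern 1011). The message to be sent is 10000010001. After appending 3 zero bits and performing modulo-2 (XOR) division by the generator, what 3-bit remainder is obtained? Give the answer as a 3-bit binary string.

111

Append 3 zeros: 10000010001000. Divide by 1011 (XOR where the leading bit is 1):
  pos 0: 1000 XOR 1011 = 0011
  pos 2: 1100 XOR 1011 = 0111
  pos 3: 1111 XOR 1011 = 0100
  pos 4: 1000 XOR 1011 = 0011
  pos 6: 1100 XOR 1011 = 0111
  pos 7: 1111 XOR 1011 = 0100
  pos 8: 1000 XOR 1011 = 0011
  pos 10: 1100 XOR 1011 = 0111
Remainder (last 3 bits) = 111. This is the CRC / FCS.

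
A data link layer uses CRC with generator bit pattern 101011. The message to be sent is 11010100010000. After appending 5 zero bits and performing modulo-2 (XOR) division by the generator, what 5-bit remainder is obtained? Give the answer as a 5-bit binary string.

Append 5 zeros: 1101010001000000000. Divide by 101011 (XOR where the leading bit is 1):
  pos 0: 110101 XOR 101011 = 011110
  pos 1: 111100 XOR 101011 = 010111
  pos 2: 101110 XOR 101011 = 000101
  pos 5: 101010 XOR 101011 = 000001
  pos 10: 100000 XOR 101011 = 001011
  pos 12: 101100 XOR 101011 = 000111
Remainder (last 5 bits) = 01110. This is the CRC / FCS.

01110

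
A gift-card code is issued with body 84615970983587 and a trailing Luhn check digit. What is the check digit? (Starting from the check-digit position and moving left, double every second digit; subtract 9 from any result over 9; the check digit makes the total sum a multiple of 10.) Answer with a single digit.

Partial digits right→left: 7 8 5 3 8 9 0 7 9 5 1 6 4 8
Double every second digit counting from the check-digit position (so the 1st, 3rd, 5th, ... of the partial from the right).
  doubled (with −9 where >9): 5 1 7 0 9 2 8 → sum 32
  kept as-is: 8 3 9 7 5 6 8 → sum 46
Total = 32 + 46 = 78.
Check digit = (10 − (78 mod 10)) mod 10 = 2.

2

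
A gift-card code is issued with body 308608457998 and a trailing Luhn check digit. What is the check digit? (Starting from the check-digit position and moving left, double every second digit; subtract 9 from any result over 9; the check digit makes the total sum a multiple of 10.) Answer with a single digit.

Partial digits right→left: 8 9 9 7 5 4 8 0 6 8 0 3
Double every second digit counting from the check-digit position (so the 1st, 3rd, 5th, ... of the partial from the right).
  doubled (with −9 where >9): 7 9 1 7 3 0 → sum 27
  kept as-is: 9 7 4 0 8 3 → sum 31
Total = 27 + 31 = 58.
Check digit = (10 − (58 mod 10)) mod 10 = 2.

2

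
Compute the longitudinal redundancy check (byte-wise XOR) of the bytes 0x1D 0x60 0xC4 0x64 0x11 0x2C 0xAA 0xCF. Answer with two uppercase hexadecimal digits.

85

XOR the bytes together:
  start with 0x1D
  0x1D ⊕ 0x60 = 0x7D
  0x7D ⊕ 0xC4 = 0xB9
  0xB9 ⊕ 0x64 = 0xDD
  0xDD ⊕ 0x11 = 0xCC
  0xCC ⊕ 0x2C = 0xE0
  0xE0 ⊕ 0xAA = 0x4A
  0x4A ⊕ 0xCF = 0x85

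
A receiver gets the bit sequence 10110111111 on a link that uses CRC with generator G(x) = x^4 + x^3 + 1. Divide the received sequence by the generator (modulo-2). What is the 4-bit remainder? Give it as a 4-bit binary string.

Modulo-2 division of 10110111111 by 11001:
  pos 0: 10110 XOR 11001 = 01111
  pos 1: 11111 XOR 11001 = 00110
  pos 3: 11011 XOR 11001 = 00010
  pos 6: 10111 XOR 11001 = 01110
Remainder = 1110 (nonzero — an error is detected).

1110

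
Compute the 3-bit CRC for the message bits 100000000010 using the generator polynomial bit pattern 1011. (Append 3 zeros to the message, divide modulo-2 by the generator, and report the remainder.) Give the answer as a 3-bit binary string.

Append 3 zeros: 100000000010000. Divide by 1011 (XOR where the leading bit is 1):
  pos 0: 1000 XOR 1011 = 0011
  pos 2: 1100 XOR 1011 = 0111
  pos 3: 1110 XOR 1011 = 0101
  pos 4: 1010 XOR 1011 = 0001
  pos 7: 1001 XOR 1011 = 0010
  pos 9: 1000 XOR 1011 = 0011
  pos 11: 1100 XOR 1011 = 0111
Remainder (last 3 bits) = 111. This is the CRC / FCS.

111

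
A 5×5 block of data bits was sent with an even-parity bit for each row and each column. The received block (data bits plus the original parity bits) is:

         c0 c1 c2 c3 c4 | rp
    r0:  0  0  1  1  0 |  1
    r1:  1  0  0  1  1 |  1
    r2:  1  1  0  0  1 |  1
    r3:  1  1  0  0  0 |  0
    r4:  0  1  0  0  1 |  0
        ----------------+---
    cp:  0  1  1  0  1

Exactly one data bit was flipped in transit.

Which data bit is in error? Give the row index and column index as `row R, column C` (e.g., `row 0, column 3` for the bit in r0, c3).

Recompute each row's even parity and compare to rp:
  r0: data parity 0, sent rp 1 → mismatch
  r1: data parity 1, sent rp 1 → ok
  r2: data parity 1, sent rp 1 → ok
  r3: data parity 0, sent rp 0 → ok
  r4: data parity 0, sent rp 0 → ok
Recompute each column's even parity and compare to cp:
  c0: data parity 1, sent cp 0 → mismatch
  c1: data parity 1, sent cp 1 → ok
  c2: data parity 1, sent cp 1 → ok
  c3: data parity 0, sent cp 0 → ok
  c4: data parity 1, sent cp 1 → ok
Exactly one row (r0) and one column (c0) fail → the flipped bit is at their intersection.

row 0, column 0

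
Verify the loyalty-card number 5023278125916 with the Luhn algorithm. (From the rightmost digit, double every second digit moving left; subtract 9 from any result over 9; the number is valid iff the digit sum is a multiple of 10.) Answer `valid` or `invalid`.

From the right, keep odd positions and double even positions (subtract 9 from any doubled value over 9):
  doubled (positions 2,4,...): 2 1 2 5 6 0 → sum 16
  kept (positions 1,3,...): 6 9 2 8 2 2 5 → sum 34
Total = 50.
50 mod 10 = 0, so the number is valid.

valid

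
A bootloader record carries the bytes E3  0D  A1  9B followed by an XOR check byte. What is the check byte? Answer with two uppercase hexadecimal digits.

D4

XOR the bytes together:
  start with 0xE3
  0xE3 ⊕ 0x0D = 0xEE
  0xEE ⊕ 0xA1 = 0x4F
  0x4F ⊕ 0x9B = 0xD4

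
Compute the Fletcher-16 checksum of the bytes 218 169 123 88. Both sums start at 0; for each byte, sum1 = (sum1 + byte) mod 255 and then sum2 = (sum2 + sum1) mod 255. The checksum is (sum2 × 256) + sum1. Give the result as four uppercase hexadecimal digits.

Running sums (mod 255):
  after byte 0 (218): sum1=218, sum2=218
  after byte 1 (169): sum1=132, sum2=95
  after byte 2 (123): sum1=0, sum2=95
  after byte 3 (88): sum1=88, sum2=183
Checksum = sum2·256 + sum1 = 183·256 + 88 = 46936 = 0xB758.

B758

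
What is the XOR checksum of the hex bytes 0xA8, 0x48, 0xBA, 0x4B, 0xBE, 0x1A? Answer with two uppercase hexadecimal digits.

B5

XOR the bytes together:
  start with 0xA8
  0xA8 ⊕ 0x48 = 0xE0
  0xE0 ⊕ 0xBA = 0x5A
  0x5A ⊕ 0x4B = 0x11
  0x11 ⊕ 0xBE = 0xAF
  0xAF ⊕ 0x1A = 0xB5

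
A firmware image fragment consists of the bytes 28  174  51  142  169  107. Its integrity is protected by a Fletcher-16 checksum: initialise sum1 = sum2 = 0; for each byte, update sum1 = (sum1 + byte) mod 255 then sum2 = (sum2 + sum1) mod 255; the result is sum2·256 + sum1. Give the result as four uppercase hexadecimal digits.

Running sums (mod 255):
  after byte 0 (28): sum1=28, sum2=28
  after byte 1 (174): sum1=202, sum2=230
  after byte 2 (51): sum1=253, sum2=228
  after byte 3 (142): sum1=140, sum2=113
  after byte 4 (169): sum1=54, sum2=167
  after byte 5 (107): sum1=161, sum2=73
Checksum = sum2·256 + sum1 = 73·256 + 161 = 18849 = 0x49A1.

49A1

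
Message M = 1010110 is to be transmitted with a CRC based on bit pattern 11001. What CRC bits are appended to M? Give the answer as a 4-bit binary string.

Append 4 zeros: 10101100000. Divide by 11001 (XOR where the leading bit is 1):
  pos 0: 10101 XOR 11001 = 01100
  pos 1: 11001 XOR 11001 = 00000
Remainder (last 4 bits) = 0000. This is the CRC / FCS.

0000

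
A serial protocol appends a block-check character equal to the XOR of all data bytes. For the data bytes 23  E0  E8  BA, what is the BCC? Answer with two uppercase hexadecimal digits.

XOR the bytes together:
  start with 0x23
  0x23 ⊕ 0xE0 = 0xC3
  0xC3 ⊕ 0xE8 = 0x2B
  0x2B ⊕ 0xBA = 0x91

91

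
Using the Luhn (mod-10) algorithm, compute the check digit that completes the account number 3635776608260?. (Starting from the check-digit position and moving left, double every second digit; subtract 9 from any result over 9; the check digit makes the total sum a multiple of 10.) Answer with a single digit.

Partial digits right→left: 0 6 2 8 0 6 6 7 7 5 3 6 3
Double every second digit counting from the check-digit position (so the 1st, 3rd, 5th, ... of the partial from the right).
  doubled (with −9 where >9): 0 4 0 3 5 6 6 → sum 24
  kept as-is: 6 8 6 7 5 6 → sum 38
Total = 24 + 38 = 62.
Check digit = (10 − (62 mod 10)) mod 10 = 8.

8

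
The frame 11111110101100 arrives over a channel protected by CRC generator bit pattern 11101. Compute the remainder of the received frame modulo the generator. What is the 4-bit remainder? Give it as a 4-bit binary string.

0000

Modulo-2 division of 11111110101100 by 11101:
  pos 0: 11111 XOR 11101 = 00010
  pos 3: 10110 XOR 11101 = 01011
  pos 4: 10111 XOR 11101 = 01010
  pos 5: 10100 XOR 11101 = 01001
  pos 6: 10011 XOR 11101 = 01110
  pos 7: 11101 XOR 11101 = 00000
Remainder = 0000 (zero — the frame passes the CRC check).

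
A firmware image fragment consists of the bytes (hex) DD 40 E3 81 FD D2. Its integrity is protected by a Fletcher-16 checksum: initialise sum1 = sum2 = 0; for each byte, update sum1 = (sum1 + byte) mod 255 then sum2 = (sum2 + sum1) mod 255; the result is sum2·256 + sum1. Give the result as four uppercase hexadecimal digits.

5754

Running sums (mod 255):
  after byte 0 (DD): sum1=221, sum2=221
  after byte 1 (40): sum1=30, sum2=251
  after byte 2 (E3): sum1=2, sum2=253
  after byte 3 (81): sum1=131, sum2=129
  after byte 4 (FD): sum1=129, sum2=3
  after byte 5 (D2): sum1=84, sum2=87
Checksum = sum2·256 + sum1 = 87·256 + 84 = 22356 = 0x5754.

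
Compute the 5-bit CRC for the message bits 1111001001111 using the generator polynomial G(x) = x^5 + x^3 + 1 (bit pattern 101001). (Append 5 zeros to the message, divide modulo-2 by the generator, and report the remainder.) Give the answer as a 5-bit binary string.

10010

Append 5 zeros: 111100100111100000. Divide by 101001 (XOR where the leading bit is 1):
  pos 0: 111100 XOR 101001 = 010101
  pos 1: 101011 XOR 101001 = 000010
  pos 5: 100011 XOR 101001 = 001010
  pos 7: 101011 XOR 101001 = 000010
  pos 11: 100000 XOR 101001 = 001001
Remainder (last 5 bits) = 10010. This is the CRC / FCS.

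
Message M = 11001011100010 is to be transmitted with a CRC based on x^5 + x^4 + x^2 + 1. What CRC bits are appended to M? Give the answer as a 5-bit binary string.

Append 5 zeros: 1100101110001000000. Divide by 110101 (XOR where the leading bit is 1):
  pos 0: 110010 XOR 110101 = 000111
  pos 3: 111111 XOR 110101 = 001010
  pos 5: 101000 XOR 110101 = 011101
  pos 6: 111010 XOR 110101 = 001111
  pos 8: 111110 XOR 110101 = 001011
  pos 10: 101100 XOR 110101 = 011001
  pos 11: 110010 XOR 110101 = 000111
Remainder (last 5 bits) = 11100. This is the CRC / FCS.

11100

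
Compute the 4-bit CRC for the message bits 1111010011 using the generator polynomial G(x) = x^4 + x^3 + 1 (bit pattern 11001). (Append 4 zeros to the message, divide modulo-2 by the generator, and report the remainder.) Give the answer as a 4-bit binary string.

1110

Append 4 zeros: 11110100110000. Divide by 11001 (XOR where the leading bit is 1):
  pos 0: 11110 XOR 11001 = 00111
  pos 2: 11110 XOR 11001 = 00111
  pos 4: 11101 XOR 11001 = 00100
  pos 6: 10010 XOR 11001 = 01011
  pos 7: 10110 XOR 11001 = 01111
  pos 8: 11110 XOR 11001 = 00111
Remainder (last 4 bits) = 1110. This is the CRC / FCS.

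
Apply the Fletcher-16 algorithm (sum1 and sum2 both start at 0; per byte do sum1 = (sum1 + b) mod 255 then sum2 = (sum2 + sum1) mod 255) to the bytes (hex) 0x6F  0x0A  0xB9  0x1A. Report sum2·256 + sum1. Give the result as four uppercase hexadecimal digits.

Running sums (mod 255):
  after byte 0 (0x6F): sum1=111, sum2=111
  after byte 1 (0x0A): sum1=121, sum2=232
  after byte 2 (0xB9): sum1=51, sum2=28
  after byte 3 (0x1A): sum1=77, sum2=105
Checksum = sum2·256 + sum1 = 105·256 + 77 = 26957 = 0x694D.

694D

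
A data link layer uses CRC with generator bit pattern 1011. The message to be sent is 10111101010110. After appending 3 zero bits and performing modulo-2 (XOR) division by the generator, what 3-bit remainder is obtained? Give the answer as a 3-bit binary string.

Append 3 zeros: 10111101010110000. Divide by 1011 (XOR where the leading bit is 1):
  pos 0: 1011 XOR 1011 = 0000
  pos 4: 1101 XOR 1011 = 0110
  pos 5: 1100 XOR 1011 = 0111
  pos 6: 1111 XOR 1011 = 0100
  pos 7: 1000 XOR 1011 = 0011
  pos 9: 1111 XOR 1011 = 0100
  pos 10: 1000 XOR 1011 = 0011
  pos 12: 1100 XOR 1011 = 0111
  pos 13: 1110 XOR 1011 = 0101
Remainder (last 3 bits) = 101. This is the CRC / FCS.

101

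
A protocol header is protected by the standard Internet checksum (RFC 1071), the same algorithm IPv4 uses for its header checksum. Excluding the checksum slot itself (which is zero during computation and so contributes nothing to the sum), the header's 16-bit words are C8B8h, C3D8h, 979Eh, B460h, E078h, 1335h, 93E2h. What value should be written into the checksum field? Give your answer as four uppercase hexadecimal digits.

One's-complement addition (fold any carry out of bit 15 back into bit 0):
  0xC8B8 + 0xC3D8 = 0x18C90 → wrap carry → 0x8C91
  0x8C91 + 0x979E = 0x1242F → wrap carry → 0x2430
  0x2430 + 0xB460 = 0x0D890
  0xD890 + 0xE078 = 0x1B908 → wrap carry → 0xB909
  0xB909 + 0x1335 = 0x0CC3E
  0xCC3E + 0x93E2 = 0x16020 → wrap carry → 0x6021
One's-complement sum = 0x6021.
Checksum = ~0x6021 & 0xFFFF = 0x9FDE.

9FDE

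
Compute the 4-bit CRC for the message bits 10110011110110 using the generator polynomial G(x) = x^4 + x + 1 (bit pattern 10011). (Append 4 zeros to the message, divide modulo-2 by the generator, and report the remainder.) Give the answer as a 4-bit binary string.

Append 4 zeros: 101100111101100000. Divide by 10011 (XOR where the leading bit is 1):
  pos 0: 10110 XOR 10011 = 00101
  pos 2: 10101 XOR 10011 = 00110
  pos 4: 11011 XOR 10011 = 01000
  pos 5: 10001 XOR 10011 = 00010
  pos 8: 10011 XOR 10011 = 00000
Remainder (last 4 bits) = 0000. This is the CRC / FCS.

0000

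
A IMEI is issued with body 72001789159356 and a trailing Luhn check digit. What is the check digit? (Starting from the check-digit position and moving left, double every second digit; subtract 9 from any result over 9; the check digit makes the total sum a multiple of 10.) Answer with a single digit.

Partial digits right→left: 6 5 3 9 5 1 9 8 7 1 0 0 2 7
Double every second digit counting from the check-digit position (so the 1st, 3rd, 5th, ... of the partial from the right).
  doubled (with −9 where >9): 3 6 1 9 5 0 4 → sum 28
  kept as-is: 5 9 1 8 1 0 7 → sum 31
Total = 28 + 31 = 59.
Check digit = (10 − (59 mod 10)) mod 10 = 1.

1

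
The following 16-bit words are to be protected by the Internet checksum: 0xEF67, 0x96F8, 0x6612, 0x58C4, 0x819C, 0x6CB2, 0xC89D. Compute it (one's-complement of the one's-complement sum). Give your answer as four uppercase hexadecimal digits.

03DC

One's-complement addition (fold any carry out of bit 15 back into bit 0):
  0xEF67 + 0x96F8 = 0x1865F → wrap carry → 0x8660
  0x8660 + 0x6612 = 0x0EC72
  0xEC72 + 0x58C4 = 0x14536 → wrap carry → 0x4537
  0x4537 + 0x819C = 0x0C6D3
  0xC6D3 + 0x6CB2 = 0x13385 → wrap carry → 0x3386
  0x3386 + 0xC89D = 0x0FC23
One's-complement sum = 0xFC23.
Checksum = ~0xFC23 & 0xFFFF = 0x03DC.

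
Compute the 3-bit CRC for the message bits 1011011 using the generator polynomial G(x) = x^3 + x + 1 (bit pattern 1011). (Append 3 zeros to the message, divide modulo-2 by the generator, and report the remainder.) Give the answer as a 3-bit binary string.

Append 3 zeros: 1011011000. Divide by 1011 (XOR where the leading bit is 1):
  pos 0: 1011 XOR 1011 = 0000
  pos 5: 1100 XOR 1011 = 0111
  pos 6: 1110 XOR 1011 = 0101
Remainder (last 3 bits) = 101. This is the CRC / FCS.

101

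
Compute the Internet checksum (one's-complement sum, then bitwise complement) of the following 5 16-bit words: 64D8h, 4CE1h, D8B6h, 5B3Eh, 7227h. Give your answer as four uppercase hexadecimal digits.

A829

One's-complement addition (fold any carry out of bit 15 back into bit 0):
  0x64D8 + 0x4CE1 = 0x0B1B9
  0xB1B9 + 0xD8B6 = 0x18A6F → wrap carry → 0x8A70
  0x8A70 + 0x5B3E = 0x0E5AE
  0xE5AE + 0x7227 = 0x157D5 → wrap carry → 0x57D6
One's-complement sum = 0x57D6.
Checksum = ~0x57D6 & 0xFFFF = 0xA829.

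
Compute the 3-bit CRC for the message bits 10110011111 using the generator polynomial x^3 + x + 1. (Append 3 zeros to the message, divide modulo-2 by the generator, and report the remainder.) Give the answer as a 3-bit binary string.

Append 3 zeros: 10110011111000. Divide by 1011 (XOR where the leading bit is 1):
  pos 0: 1011 XOR 1011 = 0000
  pos 6: 1111 XOR 1011 = 0100
  pos 7: 1001 XOR 1011 = 0010
  pos 9: 1000 XOR 1011 = 0011
Remainder (last 3 bits) = 110. This is the CRC / FCS.

110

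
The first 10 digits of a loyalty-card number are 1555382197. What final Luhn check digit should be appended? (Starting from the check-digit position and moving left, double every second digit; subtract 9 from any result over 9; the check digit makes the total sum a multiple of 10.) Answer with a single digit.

4

Partial digits right→left: 7 9 1 2 8 3 5 5 5 1
Double every second digit counting from the check-digit position (so the 1st, 3rd, 5th, ... of the partial from the right).
  doubled (with −9 where >9): 5 2 7 1 1 → sum 16
  kept as-is: 9 2 3 5 1 → sum 20
Total = 16 + 20 = 36.
Check digit = (10 − (36 mod 10)) mod 10 = 4.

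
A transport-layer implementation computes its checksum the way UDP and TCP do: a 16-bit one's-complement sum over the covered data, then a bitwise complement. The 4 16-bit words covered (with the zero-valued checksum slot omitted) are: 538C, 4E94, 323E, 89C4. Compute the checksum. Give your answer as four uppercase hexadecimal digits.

One's-complement addition (fold any carry out of bit 15 back into bit 0):
  0x538C + 0x4E94 = 0x0A220
  0xA220 + 0x323E = 0x0D45E
  0xD45E + 0x89C4 = 0x15E22 → wrap carry → 0x5E23
One's-complement sum = 0x5E23.
Checksum = ~0x5E23 & 0xFFFF = 0xA1DC.

A1DC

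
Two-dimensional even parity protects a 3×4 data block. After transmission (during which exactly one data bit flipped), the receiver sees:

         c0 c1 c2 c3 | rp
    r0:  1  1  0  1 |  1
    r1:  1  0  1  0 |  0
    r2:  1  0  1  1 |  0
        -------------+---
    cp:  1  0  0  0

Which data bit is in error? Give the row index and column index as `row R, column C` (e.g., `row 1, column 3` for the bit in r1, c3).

Recompute each row's even parity and compare to rp:
  r0: data parity 1, sent rp 1 → ok
  r1: data parity 0, sent rp 0 → ok
  r2: data parity 1, sent rp 0 → mismatch
Recompute each column's even parity and compare to cp:
  c0: data parity 1, sent cp 1 → ok
  c1: data parity 1, sent cp 0 → mismatch
  c2: data parity 0, sent cp 0 → ok
  c3: data parity 0, sent cp 0 → ok
Exactly one row (r2) and one column (c1) fail → the flipped bit is at their intersection.

row 2, column 1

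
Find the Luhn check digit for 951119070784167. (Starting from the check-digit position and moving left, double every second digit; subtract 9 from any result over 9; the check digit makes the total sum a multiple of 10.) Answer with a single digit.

4

Partial digits right→left: 7 6 1 4 8 7 0 7 0 9 1 1 1 5 9
Double every second digit counting from the check-digit position (so the 1st, 3rd, 5th, ... of the partial from the right).
  doubled (with −9 where >9): 5 2 7 0 0 2 2 9 → sum 27
  kept as-is: 6 4 7 7 9 1 5 → sum 39
Total = 27 + 39 = 66.
Check digit = (10 − (66 mod 10)) mod 10 = 4.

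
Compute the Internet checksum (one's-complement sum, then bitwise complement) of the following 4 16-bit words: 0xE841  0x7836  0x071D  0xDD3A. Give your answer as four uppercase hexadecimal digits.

One's-complement addition (fold any carry out of bit 15 back into bit 0):
  0xE841 + 0x7836 = 0x16077 → wrap carry → 0x6078
  0x6078 + 0x071D = 0x06795
  0x6795 + 0xDD3A = 0x144CF → wrap carry → 0x44D0
One's-complement sum = 0x44D0.
Checksum = ~0x44D0 & 0xFFFF = 0xBB2F.

BB2F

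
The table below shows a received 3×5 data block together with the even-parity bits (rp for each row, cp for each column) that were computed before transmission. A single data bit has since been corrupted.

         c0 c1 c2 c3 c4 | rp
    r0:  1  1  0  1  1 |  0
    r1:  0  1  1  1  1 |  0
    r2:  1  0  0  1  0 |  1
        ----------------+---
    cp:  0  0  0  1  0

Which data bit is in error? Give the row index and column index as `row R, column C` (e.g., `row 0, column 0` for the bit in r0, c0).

row 2, column 2

Recompute each row's even parity and compare to rp:
  r0: data parity 0, sent rp 0 → ok
  r1: data parity 0, sent rp 0 → ok
  r2: data parity 0, sent rp 1 → mismatch
Recompute each column's even parity and compare to cp:
  c0: data parity 0, sent cp 0 → ok
  c1: data parity 0, sent cp 0 → ok
  c2: data parity 1, sent cp 0 → mismatch
  c3: data parity 1, sent cp 1 → ok
  c4: data parity 0, sent cp 0 → ok
Exactly one row (r2) and one column (c2) fail → the flipped bit is at their intersection.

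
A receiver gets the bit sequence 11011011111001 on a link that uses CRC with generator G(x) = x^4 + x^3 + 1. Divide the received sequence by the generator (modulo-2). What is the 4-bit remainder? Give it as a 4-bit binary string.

Modulo-2 division of 11011011111001 by 11001:
  pos 0: 11011 XOR 11001 = 00010
  pos 3: 10011 XOR 11001 = 01010
  pos 4: 10101 XOR 11001 = 01100
  pos 5: 11001 XOR 11001 = 00000
Remainder = 1001 (nonzero — an error is detected).

1001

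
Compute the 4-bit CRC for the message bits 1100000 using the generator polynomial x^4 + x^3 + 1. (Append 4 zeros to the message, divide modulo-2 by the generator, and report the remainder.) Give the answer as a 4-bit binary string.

Append 4 zeros: 11000000000. Divide by 11001 (XOR where the leading bit is 1):
  pos 0: 11000 XOR 11001 = 00001
  pos 4: 10000 XOR 11001 = 01001
  pos 5: 10010 XOR 11001 = 01011
  pos 6: 10110 XOR 11001 = 01111
Remainder (last 4 bits) = 1111. This is the CRC / FCS.

1111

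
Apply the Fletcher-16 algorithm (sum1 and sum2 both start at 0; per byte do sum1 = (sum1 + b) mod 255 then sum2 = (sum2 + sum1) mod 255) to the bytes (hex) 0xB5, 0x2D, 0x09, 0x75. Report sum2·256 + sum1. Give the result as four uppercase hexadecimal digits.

E561

Running sums (mod 255):
  after byte 0 (0xB5): sum1=181, sum2=181
  after byte 1 (0x2D): sum1=226, sum2=152
  after byte 2 (0x09): sum1=235, sum2=132
  after byte 3 (0x75): sum1=97, sum2=229
Checksum = sum2·256 + sum1 = 229·256 + 97 = 58721 = 0xE561.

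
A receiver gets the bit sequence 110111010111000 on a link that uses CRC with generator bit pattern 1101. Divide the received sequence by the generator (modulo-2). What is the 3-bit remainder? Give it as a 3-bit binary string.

001

Modulo-2 division of 110111010111000 by 1101:
  pos 0: 1101 XOR 1101 = 0000
  pos 4: 1101 XOR 1101 = 0000
  pos 9: 1110 XOR 1101 = 0011
  pos 11: 1100 XOR 1101 = 0001
Remainder = 001 (nonzero — an error is detected).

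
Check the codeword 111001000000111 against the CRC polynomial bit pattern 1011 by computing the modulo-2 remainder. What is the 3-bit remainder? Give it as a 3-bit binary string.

Modulo-2 division of 111001000000111 by 1011:
  pos 0: 1110 XOR 1011 = 0101
  pos 1: 1010 XOR 1011 = 0001
  pos 4: 1100 XOR 1011 = 0111
  pos 5: 1110 XOR 1011 = 0101
  pos 6: 1010 XOR 1011 = 0001
  pos 9: 1001 XOR 1011 = 0010
  pos 11: 1011 XOR 1011 = 0000
Remainder = 000 (zero — the frame passes the CRC check).

000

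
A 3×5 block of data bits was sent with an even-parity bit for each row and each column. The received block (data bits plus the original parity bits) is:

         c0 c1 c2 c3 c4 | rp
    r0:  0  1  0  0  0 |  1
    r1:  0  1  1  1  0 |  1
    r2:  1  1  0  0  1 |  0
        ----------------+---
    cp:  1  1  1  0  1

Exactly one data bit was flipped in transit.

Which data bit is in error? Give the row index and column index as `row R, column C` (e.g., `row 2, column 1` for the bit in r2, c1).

row 2, column 3

Recompute each row's even parity and compare to rp:
  r0: data parity 1, sent rp 1 → ok
  r1: data parity 1, sent rp 1 → ok
  r2: data parity 1, sent rp 0 → mismatch
Recompute each column's even parity and compare to cp:
  c0: data parity 1, sent cp 1 → ok
  c1: data parity 1, sent cp 1 → ok
  c2: data parity 1, sent cp 1 → ok
  c3: data parity 1, sent cp 0 → mismatch
  c4: data parity 1, sent cp 1 → ok
Exactly one row (r2) and one column (c3) fail → the flipped bit is at their intersection.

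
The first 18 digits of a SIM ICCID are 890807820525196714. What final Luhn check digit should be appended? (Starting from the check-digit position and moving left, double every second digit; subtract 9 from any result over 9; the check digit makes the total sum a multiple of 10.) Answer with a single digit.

Partial digits right→left: 4 1 7 6 9 1 5 2 5 0 2 8 7 0 8 0 9 8
Double every second digit counting from the check-digit position (so the 1st, 3rd, 5th, ... of the partial from the right).
  doubled (with −9 where >9): 8 5 9 1 1 4 5 7 9 → sum 49
  kept as-is: 1 6 1 2 0 8 0 0 8 → sum 26
Total = 49 + 26 = 75.
Check digit = (10 − (75 mod 10)) mod 10 = 5.

5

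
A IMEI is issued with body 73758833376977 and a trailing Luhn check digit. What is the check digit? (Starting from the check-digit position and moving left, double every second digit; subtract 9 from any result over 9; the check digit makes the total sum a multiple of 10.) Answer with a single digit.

0

Partial digits right→left: 7 7 9 6 7 3 3 3 8 8 5 7 3 7
Double every second digit counting from the check-digit position (so the 1st, 3rd, 5th, ... of the partial from the right).
  doubled (with −9 where >9): 5 9 5 6 7 1 6 → sum 39
  kept as-is: 7 6 3 3 8 7 7 → sum 41
Total = 39 + 41 = 80.
Check digit = (10 − (80 mod 10)) mod 10 = 0.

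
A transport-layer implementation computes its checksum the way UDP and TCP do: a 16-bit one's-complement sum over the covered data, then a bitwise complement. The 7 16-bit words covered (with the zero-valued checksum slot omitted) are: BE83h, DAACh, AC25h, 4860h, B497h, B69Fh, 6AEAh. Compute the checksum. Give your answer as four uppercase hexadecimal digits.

One's-complement addition (fold any carry out of bit 15 back into bit 0):
  0xBE83 + 0xDAAC = 0x1992F → wrap carry → 0x9930
  0x9930 + 0xAC25 = 0x14555 → wrap carry → 0x4556
  0x4556 + 0x4860 = 0x08DB6
  0x8DB6 + 0xB497 = 0x1424D → wrap carry → 0x424E
  0x424E + 0xB69F = 0x0F8ED
  0xF8ED + 0x6AEA = 0x163D7 → wrap carry → 0x63D8
One's-complement sum = 0x63D8.
Checksum = ~0x63D8 & 0xFFFF = 0x9C27.

9C27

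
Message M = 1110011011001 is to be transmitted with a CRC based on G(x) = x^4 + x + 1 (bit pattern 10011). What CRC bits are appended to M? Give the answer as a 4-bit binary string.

Append 4 zeros: 11100110110010000. Divide by 10011 (XOR where the leading bit is 1):
  pos 0: 11100 XOR 10011 = 01111
  pos 1: 11111 XOR 10011 = 01100
  pos 2: 11001 XOR 10011 = 01010
  pos 3: 10100 XOR 10011 = 00111
  pos 5: 11111 XOR 10011 = 01100
  pos 6: 11000 XOR 10011 = 01011
  pos 7: 10110 XOR 10011 = 00101
  pos 9: 10110 XOR 10011 = 00101
  pos 11: 10100 XOR 10011 = 00111
Remainder (last 4 bits) = 1110. This is the CRC / FCS.

1110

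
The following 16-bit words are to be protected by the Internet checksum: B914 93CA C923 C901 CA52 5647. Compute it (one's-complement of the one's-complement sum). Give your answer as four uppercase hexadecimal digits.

0061

One's-complement addition (fold any carry out of bit 15 back into bit 0):
  0xB914 + 0x93CA = 0x14CDE → wrap carry → 0x4CDF
  0x4CDF + 0xC923 = 0x11602 → wrap carry → 0x1603
  0x1603 + 0xC901 = 0x0DF04
  0xDF04 + 0xCA52 = 0x1A956 → wrap carry → 0xA957
  0xA957 + 0x5647 = 0x0FF9E
One's-complement sum = 0xFF9E.
Checksum = ~0xFF9E & 0xFFFF = 0x0061.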